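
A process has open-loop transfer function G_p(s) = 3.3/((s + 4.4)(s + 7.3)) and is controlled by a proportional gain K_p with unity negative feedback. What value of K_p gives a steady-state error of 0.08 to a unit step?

Steady-state error for a unit step on this type-0 loop is 1/(1 + K_p·G_p(0)).
G_p(0) = 0.1027. Require 1/(1 + K_p·0.1027) = 0.08, so 1 + 0.1027·K_p = 12.5.
K_p = (12.5 − 1)/0.1027 = 112.

K_p = 112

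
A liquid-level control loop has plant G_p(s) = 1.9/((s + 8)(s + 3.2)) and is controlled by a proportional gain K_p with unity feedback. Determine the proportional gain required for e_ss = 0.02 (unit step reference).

The loop is type 0, so e_ss(step) = 1/(1 + K_pos) with K_pos = K_p·G_p(0).
G_p(0) = 0.07422. Require 1/(1 + K_p·0.07422) = 0.02, so 1 + 0.07422·K_p = 50.
K_p = (50 − 1)/0.07422 = 660.

K_p = 660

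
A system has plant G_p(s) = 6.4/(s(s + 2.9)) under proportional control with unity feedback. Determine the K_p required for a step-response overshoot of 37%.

K_p = 3.61

From %OS = 100·exp(−πζ/√(1−ζ²)) = 37%, ζ = −ln(0.37)/√(π²+ln²(0.37)) = 0.3017.
Characteristic equation s² + 2.9s + 6.4K_p = 0 gives ζ = 2.9/(2√(6.4K_p)).
Setting ζ = 0.3017: √(6.4K_p) = 2.9/(2·0.3017) = 4.806, so K_p = 23.09/6.4 = 3.61.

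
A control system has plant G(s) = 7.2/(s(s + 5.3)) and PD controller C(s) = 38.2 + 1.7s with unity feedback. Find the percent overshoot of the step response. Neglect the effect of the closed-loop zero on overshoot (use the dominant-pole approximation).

14.1%

Forward path: (38.2 + 1.7s)·7.2/(s(s+5.3)). The closed-loop characteristic equation is s² + (5.3 + 7.2·1.7)s + 7.2·38.2 = 0.
That is s² + 17.54s + 275 = 0, so ω_n = 16.58 rad/s and ζ = 17.54/(2·16.58) = 0.5288.
%OS = 100·exp(−πζ/√(1−ζ²)) = 14.1%.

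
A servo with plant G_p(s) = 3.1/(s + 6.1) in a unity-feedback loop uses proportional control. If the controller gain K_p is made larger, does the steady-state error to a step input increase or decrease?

decrease

e_ss = 1/(1 + K_p·G_p(0)); a larger K_p raises the denominator, so e_ss decreases.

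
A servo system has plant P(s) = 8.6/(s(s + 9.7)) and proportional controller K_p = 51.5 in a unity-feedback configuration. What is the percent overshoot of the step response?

47.5%

The closed-loop denominator s² + 9.7s + 442.9 gives ω_n = √442.9 = 21.05 and ζ = 9.7/(2ω_n) = 0.2305.
%OS = 100·exp(−πζ/√(1−ζ²)) = 100·exp(−π·0.2305/√0.9469) = 47.5%.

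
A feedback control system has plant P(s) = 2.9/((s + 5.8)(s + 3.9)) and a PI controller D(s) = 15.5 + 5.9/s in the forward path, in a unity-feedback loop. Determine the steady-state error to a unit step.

0

The open loop D(s)P(s) has a pole at the origin (type 1), so the static position error constant is infinite and e_ss = 1/(1+∞) = 0.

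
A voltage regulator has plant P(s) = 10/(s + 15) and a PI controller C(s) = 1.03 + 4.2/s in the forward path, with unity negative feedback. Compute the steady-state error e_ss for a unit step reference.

0

The open loop C(s)P(s) has a pole at the origin (type 1), so the static position error constant is infinite and e_ss = 1/(1+∞) = 0.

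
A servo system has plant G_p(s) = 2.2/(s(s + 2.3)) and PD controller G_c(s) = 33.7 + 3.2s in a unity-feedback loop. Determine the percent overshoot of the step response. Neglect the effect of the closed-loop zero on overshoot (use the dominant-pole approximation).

13.2%

Forward path: (33.7 + 3.2s)·2.2/(s(s+2.3)). The closed-loop characteristic equation is s² + (2.3 + 2.2·3.2)s + 2.2·33.7 = 0.
That is s² + 9.34s + 74.14 = 0, so ω_n = 8.61 rad/s and ζ = 9.34/(2·8.61) = 0.5424.
%OS = 100·exp(−πζ/√(1−ζ²)) = 13.2%.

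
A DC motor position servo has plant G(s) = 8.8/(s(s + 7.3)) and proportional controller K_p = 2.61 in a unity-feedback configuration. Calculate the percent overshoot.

Closed-loop characteristic equation: s² + 7.3s + 22.97 = 0, so ω_n = 4.792 rad/s and ζ = 7.3/(2·4.792) = 0.7616.
%OS = 100·exp(−πζ/√(1−ζ²)) = 100·exp(−π·0.7616/√0.42) = 2.49%.

2.49%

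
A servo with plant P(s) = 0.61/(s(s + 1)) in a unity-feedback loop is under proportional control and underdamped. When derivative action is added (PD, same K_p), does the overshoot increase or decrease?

decrease

With PD the characteristic equation becomes s² + (a + K·K_d)s + K·K_p = 0; the damping term grows, ζ rises, overshoot falls.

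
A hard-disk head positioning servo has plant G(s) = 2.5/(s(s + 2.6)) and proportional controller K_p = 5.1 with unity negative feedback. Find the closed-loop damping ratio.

The closed-loop denominator is s(s+2.6) + 5.1·2.5 = s² + 2.6s + 12.75.
So ω_n² = 12.75 ⇒ ω_n = 3.571 rad/s, and ζ = 2.6/(2ω_n) = 0.364.

ζ = 0.364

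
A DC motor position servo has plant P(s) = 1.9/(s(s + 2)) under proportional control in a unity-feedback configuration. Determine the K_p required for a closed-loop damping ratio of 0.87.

K_p = 0.695

Closed-loop characteristic equation: s² + 2s + K_p·1.9 = 0.
So ω_n = √(1.9K_p) and 2ζω_n = 2, giving ζ = 2/(2√(1.9K_p)).
Setting ζ = 0.87: √(1.9K_p) = 2/(2·0.87) = 1.149, so K_p = 1.321/1.9 = 0.695.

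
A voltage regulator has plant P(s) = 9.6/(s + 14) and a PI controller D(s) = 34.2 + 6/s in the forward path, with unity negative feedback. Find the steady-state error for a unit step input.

0

The open loop D(s)P(s) has a pole at the origin (type 1), so the static position error constant is infinite and e_ss = 1/(1+∞) = 0.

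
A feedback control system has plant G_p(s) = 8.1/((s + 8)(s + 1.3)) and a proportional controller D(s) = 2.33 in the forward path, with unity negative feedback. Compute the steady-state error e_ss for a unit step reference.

The loop is type 0. Static position error constant K_pos = D(0)·G_p(0) = 2.33·0.7788 = 1.815.
Steady-state error to a unit step: e_ss = 1/(1+K_pos) = 1/2.815 = 0.355.

0.355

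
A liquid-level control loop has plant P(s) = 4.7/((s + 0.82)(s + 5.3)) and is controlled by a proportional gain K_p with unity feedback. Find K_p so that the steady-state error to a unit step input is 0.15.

For a type-0 loop with proportional control, e_ss = 1/(1 + K_p·P(0)).
P(0) = 1.081. Require 1/(1 + K_p·1.081) = 0.15, so 1 + 1.081·K_p = 6.667.
K_p = (6.667 − 1)/1.081 = 5.24.

K_p = 5.24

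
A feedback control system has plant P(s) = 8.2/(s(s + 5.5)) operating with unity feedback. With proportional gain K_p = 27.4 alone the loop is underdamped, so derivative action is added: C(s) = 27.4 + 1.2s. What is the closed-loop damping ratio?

ζ = 0.512

Forward path: (27.4 + 1.2s)·8.2/(s(s+5.5)). The closed-loop characteristic equation is s² + (5.5 + 8.2·1.2)s + 8.2·27.4 = 0.
That is s² + 15.34s + 224.7 = 0, so ω_n = 14.99 rad/s and ζ = 15.34/(2·14.99) = 0.5117.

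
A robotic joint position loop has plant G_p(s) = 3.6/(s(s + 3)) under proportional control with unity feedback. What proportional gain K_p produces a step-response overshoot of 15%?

K_p = 2.34

From %OS = 100·exp(−πζ/√(1−ζ²)) = 15%, ζ = −ln(0.15)/√(π²+ln²(0.15)) = 0.5169.
Characteristic equation s² + 3s + 3.6K_p = 0 gives ζ = 3/(2√(3.6K_p)).
Setting ζ = 0.5169: √(3.6K_p) = 3/(2·0.5169) = 2.902, so K_p = 8.42/3.6 = 2.34.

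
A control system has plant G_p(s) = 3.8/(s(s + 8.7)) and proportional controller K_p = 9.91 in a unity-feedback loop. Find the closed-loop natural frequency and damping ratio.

The closed-loop denominator is s(s+8.7) + 9.91·3.8 = s² + 8.7s + 37.66.
So ω_n² = 37.66 ⇒ ω_n = 6.137 rad/s, and ζ = 8.7/(2ω_n) = 0.709.

ω_n = 6.14 rad/s, ζ = 0.709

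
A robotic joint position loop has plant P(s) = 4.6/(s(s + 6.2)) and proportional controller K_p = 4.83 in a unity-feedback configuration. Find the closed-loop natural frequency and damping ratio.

ω_n = 4.71 rad/s, ζ = 0.658

With unity feedback the closed-loop characteristic equation is s² + 6.2s + 4.83·4.6 = s² + 6.2s + 22.22 = 0.
So ω_n² = 22.22 ⇒ ω_n = 4.714 rad/s, and ζ = 6.2/(2ω_n) = 0.658.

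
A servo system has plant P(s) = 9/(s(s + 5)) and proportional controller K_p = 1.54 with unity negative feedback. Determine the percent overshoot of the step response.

The closed-loop denominator s² + 5s + 13.86 gives ω_n = √13.86 = 3.723 and ζ = 5/(2ω_n) = 0.6715.
%OS = 100·exp(−πζ/√(1−ζ²)) = 100·exp(−π·0.6715/√0.5491) = 5.8%.

5.8%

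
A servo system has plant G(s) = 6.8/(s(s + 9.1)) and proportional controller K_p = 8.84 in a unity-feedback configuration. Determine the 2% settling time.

Closed-loop characteristic equation: s² + 9.1s + 60.11 = 0, so ω_n = 7.753 rad/s and ζ = 9.1/(2·7.753) = 0.5869.
2% settling time T_s ≈ 4/(ζω_n) = 4/4.55 = 0.879 s.

T_s ≈ 0.879 s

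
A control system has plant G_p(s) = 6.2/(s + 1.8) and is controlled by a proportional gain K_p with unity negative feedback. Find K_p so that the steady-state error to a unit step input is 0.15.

For a type-0 loop with proportional control, e_ss = 1/(1 + K_p·G_p(0)).
G_p(0) = 3.444. Require 1/(1 + K_p·3.444) = 0.15, so 1 + 3.444·K_p = 6.667.
K_p = (6.667 − 1)/3.444 = 1.65.

K_p = 1.65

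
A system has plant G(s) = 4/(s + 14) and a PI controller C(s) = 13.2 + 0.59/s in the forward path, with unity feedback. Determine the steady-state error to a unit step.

The open loop C(s)G(s) has a pole at the origin (type 1), so the static position error constant is infinite and e_ss = 1/(1+∞) = 0.

0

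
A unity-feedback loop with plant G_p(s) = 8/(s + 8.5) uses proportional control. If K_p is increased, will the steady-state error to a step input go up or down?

decrease

The position error constant K_pos = K_p·G_p(0) grows with K_p, and e_ss = 1/(1+K_pos) falls.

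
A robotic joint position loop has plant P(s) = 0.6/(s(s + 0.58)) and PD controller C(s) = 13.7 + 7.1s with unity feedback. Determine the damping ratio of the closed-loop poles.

Forward path: (13.7 + 7.1s)·0.6/(s(s+0.58)). The closed-loop characteristic equation is s² + (0.58 + 0.6·7.1)s + 0.6·13.7 = 0.
That is s² + 4.84s + 8.22 = 0, so ω_n = 2.867 rad/s and ζ = 4.84/(2·2.867) = 0.8441.

ζ = 0.844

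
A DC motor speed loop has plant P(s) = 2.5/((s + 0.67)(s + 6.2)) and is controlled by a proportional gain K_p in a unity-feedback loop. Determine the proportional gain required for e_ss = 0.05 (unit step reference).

Steady-state error for a unit step on this type-0 loop is 1/(1 + K_p·P(0)).
P(0) = 0.6018. Require 1/(1 + K_p·0.6018) = 0.05, so 1 + 0.6018·K_p = 20.
K_p = (20 − 1)/0.6018 = 31.6.

K_p = 31.6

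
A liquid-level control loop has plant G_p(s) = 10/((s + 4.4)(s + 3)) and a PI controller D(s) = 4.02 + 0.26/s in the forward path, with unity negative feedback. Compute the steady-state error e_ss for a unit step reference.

0

The open loop D(s)G_p(s) has a pole at the origin (type 1), so the static position error constant is infinite and e_ss = 1/(1+∞) = 0.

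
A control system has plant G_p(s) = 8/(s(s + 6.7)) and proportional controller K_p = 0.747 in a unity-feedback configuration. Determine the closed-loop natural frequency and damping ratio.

ω_n = 2.44 rad/s, ζ = 1.37

The closed-loop denominator is s(s+6.7) + 0.747·8 = s² + 6.7s + 5.976.
So ω_n² = 5.976 ⇒ ω_n = 2.445 rad/s, and ζ = 6.7/(2ω_n) = 1.37.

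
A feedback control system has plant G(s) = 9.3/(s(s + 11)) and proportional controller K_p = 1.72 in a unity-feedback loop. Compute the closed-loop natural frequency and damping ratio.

ω_n = 4 rad/s, ζ = 1.38

The closed-loop denominator is s(s+11) + 1.72·9.3 = s² + 11s + 16.
So ω_n² = 16 ⇒ ω_n = 3.999 rad/s, and ζ = 11/(2ω_n) = 1.38.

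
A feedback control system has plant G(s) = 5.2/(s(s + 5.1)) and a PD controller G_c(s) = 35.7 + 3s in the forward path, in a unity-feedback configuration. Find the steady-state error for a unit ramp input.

0.0275

The loop has one pole at the origin (type 1). Velocity error constant K_v = lim_{s→0} s·G_c(s)G(s) = 35.7·5.2/5.1 = 36.4.
Steady-state error to a unit ramp: e_ss = 1/K_v = 0.0275.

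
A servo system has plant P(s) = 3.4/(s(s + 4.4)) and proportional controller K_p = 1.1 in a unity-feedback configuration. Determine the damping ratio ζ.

ζ = 1.14

With unity feedback the closed-loop characteristic equation is s² + 4.4s + 1.1·3.4 = s² + 4.4s + 3.74 = 0.
So ω_n² = 3.74 ⇒ ω_n = 1.934 rad/s, and ζ = 4.4/(2ω_n) = 1.14.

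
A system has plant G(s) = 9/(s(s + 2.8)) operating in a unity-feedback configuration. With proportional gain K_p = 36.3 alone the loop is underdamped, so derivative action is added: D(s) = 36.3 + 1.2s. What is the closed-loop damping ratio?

ζ = 0.376

Forward path: (36.3 + 1.2s)·9/(s(s+2.8)). The closed-loop characteristic equation is s² + (2.8 + 9·1.2)s + 9·36.3 = 0.
That is s² + 13.6s + 326.7 = 0, so ω_n = 18.07 rad/s and ζ = 13.6/(2·18.07) = 0.3762.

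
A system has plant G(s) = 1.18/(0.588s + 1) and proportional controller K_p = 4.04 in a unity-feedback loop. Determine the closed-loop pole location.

Closed loop: T(s) = K_p·G/(1+K_p·G) = 4.767/(0.588s + 1 + 4.767), with pole at s = −(1 + 4.767)/0.588 = −9.808.

s = -9.808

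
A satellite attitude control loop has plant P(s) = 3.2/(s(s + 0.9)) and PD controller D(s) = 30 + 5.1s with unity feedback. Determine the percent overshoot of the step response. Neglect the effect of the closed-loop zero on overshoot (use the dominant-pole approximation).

0.308%

Forward path: (30 + 5.1s)·3.2/(s(s+0.9)). The closed-loop characteristic equation is s² + (0.9 + 3.2·5.1)s + 3.2·30 = 0.
That is s² + 17.22s + 96 = 0, so ω_n = 9.798 rad/s and ζ = 17.22/(2·9.798) = 0.8788.
%OS = 100·exp(−πζ/√(1−ζ²)) = 0.308%.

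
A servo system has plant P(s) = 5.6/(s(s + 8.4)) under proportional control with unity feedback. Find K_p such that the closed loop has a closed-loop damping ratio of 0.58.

Closed-loop characteristic equation: s² + 8.4s + K_p·5.6 = 0.
So ω_n = √(5.6K_p) and 2ζω_n = 8.4, giving ζ = 8.4/(2√(5.6K_p)).
Setting ζ = 0.58: √(5.6K_p) = 8.4/(2·0.58) = 7.241, so K_p = 52.44/5.6 = 9.36.

K_p = 9.36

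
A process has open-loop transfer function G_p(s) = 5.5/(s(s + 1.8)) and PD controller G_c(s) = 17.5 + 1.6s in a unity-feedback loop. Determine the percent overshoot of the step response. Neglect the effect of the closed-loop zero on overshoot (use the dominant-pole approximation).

13.3%

Forward path: (17.5 + 1.6s)·5.5/(s(s+1.8)). The closed-loop characteristic equation is s² + (1.8 + 5.5·1.6)s + 5.5·17.5 = 0.
That is s² + 10.6s + 96.25 = 0, so ω_n = 9.811 rad/s and ζ = 10.6/(2·9.811) = 0.5402.
%OS = 100·exp(−πζ/√(1−ζ²)) = 13.3%.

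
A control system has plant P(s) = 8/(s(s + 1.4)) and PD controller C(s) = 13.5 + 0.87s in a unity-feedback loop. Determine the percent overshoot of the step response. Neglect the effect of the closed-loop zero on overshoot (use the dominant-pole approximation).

25.2%

Forward path: (13.5 + 0.87s)·8/(s(s+1.4)). The closed-loop characteristic equation is s² + (1.4 + 8·0.87)s + 8·13.5 = 0.
That is s² + 8.36s + 108 = 0, so ω_n = 10.39 rad/s and ζ = 8.36/(2·10.39) = 0.4022.
%OS = 100·exp(−πζ/√(1−ζ²)) = 25.2%.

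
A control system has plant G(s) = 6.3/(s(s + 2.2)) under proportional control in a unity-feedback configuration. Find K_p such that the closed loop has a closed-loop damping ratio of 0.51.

Closed-loop characteristic equation: s² + 2.2s + K_p·6.3 = 0.
So ω_n = √(6.3K_p) and 2ζω_n = 2.2, giving ζ = 2.2/(2√(6.3K_p)).
Setting ζ = 0.51: √(6.3K_p) = 2.2/(2·0.51) = 2.157, so K_p = 4.652/6.3 = 0.738.

K_p = 0.738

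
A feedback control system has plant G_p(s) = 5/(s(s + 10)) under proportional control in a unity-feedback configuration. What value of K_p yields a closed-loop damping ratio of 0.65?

Closed-loop characteristic equation: s² + 10s + K_p·5 = 0.
So ω_n = √(5K_p) and 2ζω_n = 10, giving ζ = 10/(2√(5K_p)).
Setting ζ = 0.65: √(5K_p) = 10/(2·0.65) = 7.692, so K_p = 59.17/5 = 11.8.

K_p = 11.8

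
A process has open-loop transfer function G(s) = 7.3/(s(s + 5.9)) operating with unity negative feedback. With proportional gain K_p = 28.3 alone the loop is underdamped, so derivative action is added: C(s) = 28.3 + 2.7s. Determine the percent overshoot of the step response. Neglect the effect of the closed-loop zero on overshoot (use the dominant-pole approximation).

Forward path: (28.3 + 2.7s)·7.3/(s(s+5.9)). The closed-loop characteristic equation is s² + (5.9 + 7.3·2.7)s + 7.3·28.3 = 0.
That is s² + 25.61s + 206.6 = 0, so ω_n = 14.37 rad/s and ζ = 25.61/(2·14.37) = 0.8909.
%OS = 100·exp(−πζ/√(1−ζ²)) = 0.211%.

0.211%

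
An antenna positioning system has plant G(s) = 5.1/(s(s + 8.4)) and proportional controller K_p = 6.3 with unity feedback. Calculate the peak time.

From 1 + K_pG(s) = 0: s² + 8.4s + 32.13 = 0 ⇒ ω_n = 5.668, ζ = 0.741.
Damped frequency ω_d = ω_n√(1−ζ²) = 3.807 rad/s, so peak time T_p = π/ω_d = 0.825 s.

T_p = 0.825 s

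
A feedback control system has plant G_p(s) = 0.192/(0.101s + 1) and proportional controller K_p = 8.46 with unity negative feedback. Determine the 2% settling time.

Closed loop: T(s) = K_p·G_p/(1+K_p·G_p) = 1.624/(0.101s + 1 + 1.624), with pole at s = −(1 + 1.624)/0.101 = −25.98.
τ = 1/25.98 = 0.03849 s, so 2% settling time ≈ 4τ = 0.154 s.

T_s ≈ 0.154 s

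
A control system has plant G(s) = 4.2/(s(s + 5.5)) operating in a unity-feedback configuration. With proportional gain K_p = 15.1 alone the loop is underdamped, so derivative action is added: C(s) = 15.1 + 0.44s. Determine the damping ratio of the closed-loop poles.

Forward path: (15.1 + 0.44s)·4.2/(s(s+5.5)). The closed-loop characteristic equation is s² + (5.5 + 4.2·0.44)s + 4.2·15.1 = 0.
That is s² + 7.348s + 63.42 = 0, so ω_n = 7.964 rad/s and ζ = 7.348/(2·7.964) = 0.4613.

ζ = 0.461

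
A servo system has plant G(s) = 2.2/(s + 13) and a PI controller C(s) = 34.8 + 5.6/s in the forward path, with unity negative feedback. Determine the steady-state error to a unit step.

The open loop C(s)G(s) has a pole at the origin (type 1), so the static position error constant is infinite and e_ss = 1/(1+∞) = 0.

0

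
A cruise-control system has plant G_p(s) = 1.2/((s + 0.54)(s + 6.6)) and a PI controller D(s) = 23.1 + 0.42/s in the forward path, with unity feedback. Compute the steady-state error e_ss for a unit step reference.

0

The open loop D(s)G_p(s) has a pole at the origin (type 1), so the static position error constant is infinite and e_ss = 1/(1+∞) = 0.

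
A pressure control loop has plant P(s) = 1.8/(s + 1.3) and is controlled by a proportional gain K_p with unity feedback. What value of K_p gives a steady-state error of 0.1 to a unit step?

K_p = 6.5

For a type-0 loop with proportional control, e_ss = 1/(1 + K_p·P(0)).
P(0) = 1.385. Require 1/(1 + K_p·1.385) = 0.1, so 1 + 1.385·K_p = 10.
K_p = (10 − 1)/1.385 = 6.5.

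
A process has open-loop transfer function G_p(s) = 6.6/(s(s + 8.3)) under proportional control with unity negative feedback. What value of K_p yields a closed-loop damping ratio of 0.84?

K_p = 3.7

Closed-loop characteristic equation: s² + 8.3s + K_p·6.6 = 0.
So ω_n = √(6.6K_p) and 2ζω_n = 8.3, giving ζ = 8.3/(2√(6.6K_p)).
Setting ζ = 0.84: √(6.6K_p) = 8.3/(2·0.84) = 4.94, so K_p = 24.41/6.6 = 3.7.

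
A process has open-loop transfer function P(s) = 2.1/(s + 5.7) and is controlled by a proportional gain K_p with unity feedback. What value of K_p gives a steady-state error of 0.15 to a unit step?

For a type-0 loop with proportional control, e_ss = 1/(1 + K_p·P(0)).
P(0) = 0.3684. Require 1/(1 + K_p·0.3684) = 0.15, so 1 + 0.3684·K_p = 6.667.
K_p = (6.667 − 1)/0.3684 = 15.4.

K_p = 15.4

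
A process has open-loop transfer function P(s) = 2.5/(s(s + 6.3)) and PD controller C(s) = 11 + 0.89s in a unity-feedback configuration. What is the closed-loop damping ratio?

Forward path: (11 + 0.89s)·2.5/(s(s+6.3)). The closed-loop characteristic equation is s² + (6.3 + 2.5·0.89)s + 2.5·11 = 0.
That is s² + 8.525s + 27.5 = 0, so ω_n = 5.244 rad/s and ζ = 8.525/(2·5.244) = 0.8128.

ζ = 0.813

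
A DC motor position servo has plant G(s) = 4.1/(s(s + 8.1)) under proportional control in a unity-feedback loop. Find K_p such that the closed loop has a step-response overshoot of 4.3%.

K_p = 7.99

From %OS = 100·exp(−πζ/√(1−ζ²)) = 4.3%, ζ = −ln(0.043)/√(π²+ln²(0.043)) = 0.7077.
Characteristic equation s² + 8.1s + 4.1K_p = 0 gives ζ = 8.1/(2√(4.1K_p)).
Setting ζ = 0.7077: √(4.1K_p) = 8.1/(2·0.7077) = 5.723, so K_p = 32.75/4.1 = 7.99.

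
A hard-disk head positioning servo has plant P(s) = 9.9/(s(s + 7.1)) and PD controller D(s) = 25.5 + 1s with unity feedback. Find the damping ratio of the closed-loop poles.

Forward path: (25.5 + 1s)·9.9/(s(s+7.1)). The closed-loop characteristic equation is s² + (7.1 + 9.9·1)s + 9.9·25.5 = 0.
That is s² + 17s + 252.5 = 0, so ω_n = 15.89 rad/s and ζ = 17/(2·15.89) = 0.535.

ζ = 0.535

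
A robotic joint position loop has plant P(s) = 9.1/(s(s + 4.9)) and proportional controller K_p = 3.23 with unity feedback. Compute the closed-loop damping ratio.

ζ = 0.452

With unity feedback the closed-loop characteristic equation is s² + 4.9s + 3.23·9.1 = s² + 4.9s + 29.39 = 0.
Matching s² + 2ζω_n s + ω_n²: ω_n = √29.39 = 5.422 rad/s and 2ζω_n = 4.9, so ζ = 4.9/(2·5.422) = 0.452.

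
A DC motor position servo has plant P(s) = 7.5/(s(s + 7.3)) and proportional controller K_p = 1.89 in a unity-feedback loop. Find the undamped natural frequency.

With unity feedback the closed-loop characteristic equation is s² + 7.3s + 1.89·7.5 = s² + 7.3s + 14.17 = 0.
Matching s² + 2ζω_n s + ω_n²: ω_n = √14.17 = 3.765 rad/s and 2ζω_n = 7.3, so ζ = 7.3/(2·3.765) = 0.969.

ω_n = 3.76 rad/s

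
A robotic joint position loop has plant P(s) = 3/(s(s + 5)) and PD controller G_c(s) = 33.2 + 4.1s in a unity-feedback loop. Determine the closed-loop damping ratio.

Forward path: (33.2 + 4.1s)·3/(s(s+5)). The closed-loop characteristic equation is s² + (5 + 3·4.1)s + 3·33.2 = 0.
That is s² + 17.3s + 99.6 = 0, so ω_n = 9.98 rad/s and ζ = 17.3/(2·9.98) = 0.8667.

ζ = 0.867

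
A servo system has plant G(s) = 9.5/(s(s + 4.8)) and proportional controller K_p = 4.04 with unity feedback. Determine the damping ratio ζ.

ζ = 0.387

The closed-loop denominator is s(s+4.8) + 4.04·9.5 = s² + 4.8s + 38.38.
So ω_n² = 38.38 ⇒ ω_n = 6.195 rad/s, and ζ = 4.8/(2ω_n) = 0.387.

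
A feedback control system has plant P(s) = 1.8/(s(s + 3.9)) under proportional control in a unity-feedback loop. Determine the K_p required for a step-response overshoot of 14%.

K_p = 7.51

From %OS = 100·exp(−πζ/√(1−ζ²)) = 14%, ζ = −ln(0.14)/√(π²+ln²(0.14)) = 0.5305.
Characteristic equation s² + 3.9s + 1.8K_p = 0 gives ζ = 3.9/(2√(1.8K_p)).
Setting ζ = 0.5305: √(1.8K_p) = 3.9/(2·0.5305) = 3.676, so K_p = 13.51/1.8 = 7.51.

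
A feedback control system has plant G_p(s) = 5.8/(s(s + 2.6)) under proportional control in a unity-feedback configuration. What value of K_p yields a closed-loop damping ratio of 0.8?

Closed-loop characteristic equation: s² + 2.6s + K_p·5.8 = 0.
So ω_n = √(5.8K_p) and 2ζω_n = 2.6, giving ζ = 2.6/(2√(5.8K_p)).
Setting ζ = 0.8: √(5.8K_p) = 2.6/(2·0.8) = 1.625, so K_p = 2.641/5.8 = 0.455.

K_p = 0.455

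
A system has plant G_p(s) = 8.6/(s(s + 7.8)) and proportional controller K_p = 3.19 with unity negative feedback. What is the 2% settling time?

T_s ≈ 1.03 s

From 1 + K_pG_p(s) = 0: s² + 7.8s + 27.43 = 0 ⇒ ω_n = 5.238, ζ = 0.7446.
2% settling time T_s ≈ 4/(ζω_n) = 4/3.9 = 1.03 s.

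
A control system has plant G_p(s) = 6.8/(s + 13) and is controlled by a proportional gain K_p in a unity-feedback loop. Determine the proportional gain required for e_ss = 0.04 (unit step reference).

Steady-state error for a unit step on this type-0 loop is 1/(1 + K_p·G_p(0)).
G_p(0) = 0.5231. Require 1/(1 + K_p·0.5231) = 0.04, so 1 + 0.5231·K_p = 25.
K_p = (25 − 1)/0.5231 = 45.9.

K_p = 45.9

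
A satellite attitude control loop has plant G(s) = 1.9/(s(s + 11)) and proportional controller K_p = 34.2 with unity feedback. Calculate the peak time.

T_p = 0.533 s

The closed-loop denominator s² + 11s + 64.98 gives ω_n = √64.98 = 8.061 and ζ = 11/(2ω_n) = 0.6823.
Damped frequency ω_d = ω_n√(1−ζ²) = 5.893 rad/s, so peak time T_p = π/ω_d = 0.533 s.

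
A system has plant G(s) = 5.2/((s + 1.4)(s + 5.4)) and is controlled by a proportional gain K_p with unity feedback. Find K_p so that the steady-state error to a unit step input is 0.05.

K_p = 27.6

For a type-0 loop with proportional control, e_ss = 1/(1 + K_p·G(0)).
G(0) = 0.6878. Require 1/(1 + K_p·0.6878) = 0.05, so 1 + 0.6878·K_p = 20.
K_p = (20 − 1)/0.6878 = 27.6.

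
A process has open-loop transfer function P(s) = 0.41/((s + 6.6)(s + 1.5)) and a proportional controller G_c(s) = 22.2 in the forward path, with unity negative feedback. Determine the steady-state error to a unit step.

The loop is type 0. Static position error constant K_pos = G_c(0)·P(0) = 22.2·0.04141 = 0.9194.
Steady-state error to a unit step: e_ss = 1/(1+K_pos) = 1/1.919 = 0.521.

0.521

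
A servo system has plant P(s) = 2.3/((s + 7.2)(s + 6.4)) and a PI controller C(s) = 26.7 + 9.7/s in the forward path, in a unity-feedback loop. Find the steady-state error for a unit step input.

0

The open loop C(s)P(s) has a pole at the origin (type 1), so the static position error constant is infinite and e_ss = 1/(1+∞) = 0.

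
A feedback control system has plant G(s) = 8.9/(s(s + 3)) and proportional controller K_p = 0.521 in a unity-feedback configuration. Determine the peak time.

From 1 + K_pG(s) = 0: s² + 3s + 4.637 = 0 ⇒ ω_n = 2.153, ζ = 0.6966.
Damped frequency ω_d = ω_n√(1−ζ²) = 1.545 rad/s, so peak time T_p = π/ω_d = 2.03 s.

T_p = 2.03 s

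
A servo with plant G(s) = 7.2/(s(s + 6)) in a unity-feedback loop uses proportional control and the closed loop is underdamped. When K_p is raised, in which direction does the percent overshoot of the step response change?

increase

Characteristic equation s² + 6s + K_p·7.2 = 0: raising K_p raises ω_n while 2ζω_n = 6 is fixed, so ζ falls and overshoot grows.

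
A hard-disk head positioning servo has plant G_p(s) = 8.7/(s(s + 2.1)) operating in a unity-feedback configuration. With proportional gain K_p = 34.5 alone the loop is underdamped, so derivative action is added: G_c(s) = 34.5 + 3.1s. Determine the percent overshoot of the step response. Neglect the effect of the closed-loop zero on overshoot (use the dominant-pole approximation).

Forward path: (34.5 + 3.1s)·8.7/(s(s+2.1)). The closed-loop characteristic equation is s² + (2.1 + 8.7·3.1)s + 8.7·34.5 = 0.
That is s² + 29.07s + 300.1 = 0, so ω_n = 17.32 rad/s and ζ = 29.07/(2·17.32) = 0.839.
%OS = 100·exp(−πζ/√(1−ζ²)) = 0.788%.

0.788%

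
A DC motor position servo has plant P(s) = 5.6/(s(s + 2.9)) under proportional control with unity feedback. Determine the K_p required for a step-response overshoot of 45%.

K_p = 6.19

From %OS = 100·exp(−πζ/√(1−ζ²)) = 45%, ζ = −ln(0.45)/√(π²+ln²(0.45)) = 0.2463.
Characteristic equation s² + 2.9s + 5.6K_p = 0 gives ζ = 2.9/(2√(5.6K_p)).
Setting ζ = 0.2463: √(5.6K_p) = 2.9/(2·0.2463) = 5.886, so K_p = 34.65/5.6 = 6.19.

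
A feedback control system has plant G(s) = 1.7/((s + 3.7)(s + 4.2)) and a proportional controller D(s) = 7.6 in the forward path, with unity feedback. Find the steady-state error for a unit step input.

The loop is type 0. Static position error constant K_pos = D(0)·G(0) = 7.6·0.1094 = 0.8314.
Steady-state error to a unit step: e_ss = 1/(1+K_pos) = 1/1.831 = 0.546.

0.546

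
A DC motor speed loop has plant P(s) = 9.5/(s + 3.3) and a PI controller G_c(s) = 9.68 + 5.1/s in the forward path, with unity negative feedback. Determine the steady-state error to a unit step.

The open loop G_c(s)P(s) has a pole at the origin (type 1), so the static position error constant is infinite and e_ss = 1/(1+∞) = 0.

0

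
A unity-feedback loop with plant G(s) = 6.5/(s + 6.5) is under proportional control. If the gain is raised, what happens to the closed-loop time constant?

decrease

Closed-loop pole is at s = −(6.5+K_p·6.5); larger K_p moves it further left, so τ = 1/(6.5+K_p·6.5) decreases.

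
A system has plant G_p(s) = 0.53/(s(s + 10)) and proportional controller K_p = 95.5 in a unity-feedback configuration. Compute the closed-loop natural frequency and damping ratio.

ω_n = 7.11 rad/s, ζ = 0.703

The closed-loop denominator is s(s+10) + 95.5·0.53 = s² + 10s + 50.62.
So ω_n² = 50.62 ⇒ ω_n = 7.114 rad/s, and ζ = 10/(2ω_n) = 0.703.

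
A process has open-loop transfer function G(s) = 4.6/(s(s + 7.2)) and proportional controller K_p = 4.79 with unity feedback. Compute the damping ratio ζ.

ζ = 0.767

With unity feedback the closed-loop characteristic equation is s² + 7.2s + 4.79·4.6 = s² + 7.2s + 22.03 = 0.
Matching s² + 2ζω_n s + ω_n²: ω_n = √22.03 = 4.694 rad/s and 2ζω_n = 7.2, so ζ = 7.2/(2·4.694) = 0.767.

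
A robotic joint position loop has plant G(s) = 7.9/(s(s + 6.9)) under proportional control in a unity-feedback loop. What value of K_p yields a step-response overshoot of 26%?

K_p = 9.7

From %OS = 100·exp(−πζ/√(1−ζ²)) = 26%, ζ = −ln(0.26)/√(π²+ln²(0.26)) = 0.3941.
Characteristic equation s² + 6.9s + 7.9K_p = 0 gives ζ = 6.9/(2√(7.9K_p)).
Setting ζ = 0.3941: √(7.9K_p) = 6.9/(2·0.3941) = 8.754, so K_p = 76.64/7.9 = 9.7.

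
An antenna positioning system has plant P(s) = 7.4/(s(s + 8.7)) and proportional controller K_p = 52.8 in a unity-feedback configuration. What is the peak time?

T_p = 0.163 s

Closed-loop characteristic equation: s² + 8.7s + 390.7 = 0, so ω_n = 19.77 rad/s and ζ = 8.7/(2·19.77) = 0.2201.
Damped frequency ω_d = ω_n√(1−ζ²) = 19.28 rad/s, so peak time T_p = π/ω_d = 0.163 s.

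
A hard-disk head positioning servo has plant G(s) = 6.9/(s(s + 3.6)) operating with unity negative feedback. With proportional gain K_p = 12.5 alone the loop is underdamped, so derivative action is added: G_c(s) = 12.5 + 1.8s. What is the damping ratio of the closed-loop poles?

Forward path: (12.5 + 1.8s)·6.9/(s(s+3.6)). The closed-loop characteristic equation is s² + (3.6 + 6.9·1.8)s + 6.9·12.5 = 0.
That is s² + 16.02s + 86.25 = 0, so ω_n = 9.287 rad/s and ζ = 16.02/(2·9.287) = 0.8625.

ζ = 0.862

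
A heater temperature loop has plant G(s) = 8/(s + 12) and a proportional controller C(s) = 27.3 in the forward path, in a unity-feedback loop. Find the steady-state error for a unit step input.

The loop is type 0. Static position error constant K_pos = C(0)·G(0) = 27.3·0.6667 = 18.2.
Steady-state error to a unit step: e_ss = 1/(1+K_pos) = 1/19.2 = 0.0521.

0.0521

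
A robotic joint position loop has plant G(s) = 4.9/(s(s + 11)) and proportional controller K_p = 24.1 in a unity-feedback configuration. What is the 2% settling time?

From 1 + K_pG(s) = 0: s² + 11s + 118.1 = 0 ⇒ ω_n = 10.87, ζ = 0.5061.
2% settling time T_s ≈ 4/(ζω_n) = 4/5.5 = 0.727 s.

T_s ≈ 0.727 s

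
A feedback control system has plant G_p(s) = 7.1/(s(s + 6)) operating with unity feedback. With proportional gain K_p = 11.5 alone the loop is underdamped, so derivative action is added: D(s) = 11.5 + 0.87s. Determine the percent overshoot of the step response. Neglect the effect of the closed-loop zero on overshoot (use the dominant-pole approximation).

5.7%

Forward path: (11.5 + 0.87s)·7.1/(s(s+6)). The closed-loop characteristic equation is s² + (6 + 7.1·0.87)s + 7.1·11.5 = 0.
That is s² + 12.18s + 81.65 = 0, so ω_n = 9.036 rad/s and ζ = 12.18/(2·9.036) = 0.6738.
%OS = 100·exp(−πζ/√(1−ζ²)) = 5.7%.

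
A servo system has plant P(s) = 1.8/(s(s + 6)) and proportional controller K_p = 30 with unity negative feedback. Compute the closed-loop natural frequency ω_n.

The closed-loop denominator is s(s+6) + 30·1.8 = s² + 6s + 54.
So ω_n² = 54 ⇒ ω_n = 7.348 rad/s, and ζ = 6/(2ω_n) = 0.408.

ω_n = 7.35 rad/s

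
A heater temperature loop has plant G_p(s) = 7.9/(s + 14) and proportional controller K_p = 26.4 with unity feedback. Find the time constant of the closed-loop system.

τ = 0.00449 s

Closed-loop transfer function: T(s) = K_p·G_p(s)/(1 + K_p·G_p(s)) = 208.6/(s + 14 + 208.6) = 208.6/(s + 222.6).
Time constant τ = 1/222.6 = 0.00449 s.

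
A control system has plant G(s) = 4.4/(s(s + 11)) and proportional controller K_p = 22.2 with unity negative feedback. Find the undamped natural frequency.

ω_n = 9.88 rad/s

The closed-loop denominator is s(s+11) + 22.2·4.4 = s² + 11s + 97.68.
So ω_n² = 97.68 ⇒ ω_n = 9.883 rad/s, and ζ = 11/(2ω_n) = 0.556.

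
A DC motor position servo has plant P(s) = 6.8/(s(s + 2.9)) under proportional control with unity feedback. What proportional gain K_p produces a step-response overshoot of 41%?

From %OS = 100·exp(−πζ/√(1−ζ²)) = 41%, ζ = −ln(0.41)/√(π²+ln²(0.41)) = 0.273.
Characteristic equation s² + 2.9s + 6.8K_p = 0 gives ζ = 2.9/(2√(6.8K_p)).
Setting ζ = 0.273: √(6.8K_p) = 2.9/(2·0.273) = 5.311, so K_p = 28.21/6.8 = 4.15.

K_p = 4.15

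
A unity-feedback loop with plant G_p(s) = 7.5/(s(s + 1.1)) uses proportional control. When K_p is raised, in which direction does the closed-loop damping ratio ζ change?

ζ = 1.1/(2√(7.5K_p)); increasing K_p raises the denominator, so ζ falls.

decrease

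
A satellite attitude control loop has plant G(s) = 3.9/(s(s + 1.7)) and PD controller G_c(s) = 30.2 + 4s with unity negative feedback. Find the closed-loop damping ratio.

Forward path: (30.2 + 4s)·3.9/(s(s+1.7)). The closed-loop characteristic equation is s² + (1.7 + 3.9·4)s + 3.9·30.2 = 0.
That is s² + 17.3s + 117.8 = 0, so ω_n = 10.85 rad/s and ζ = 17.3/(2·10.85) = 0.797.

ζ = 0.797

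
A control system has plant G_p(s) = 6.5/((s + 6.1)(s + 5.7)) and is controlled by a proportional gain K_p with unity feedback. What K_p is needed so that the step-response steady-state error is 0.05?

For a type-0 loop with proportional control, e_ss = 1/(1 + K_p·G_p(0)).
G_p(0) = 0.1869. Require 1/(1 + K_p·0.1869) = 0.05, so 1 + 0.1869·K_p = 20.
K_p = (20 − 1)/0.1869 = 102.

K_p = 102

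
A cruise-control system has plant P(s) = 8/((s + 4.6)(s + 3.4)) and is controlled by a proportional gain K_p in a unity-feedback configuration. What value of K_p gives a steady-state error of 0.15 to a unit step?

K_p = 11.1

Steady-state error for a unit step on this type-0 loop is 1/(1 + K_p·P(0)).
P(0) = 0.5115. Require 1/(1 + K_p·0.5115) = 0.15, so 1 + 0.5115·K_p = 6.667.
K_p = (6.667 − 1)/0.5115 = 11.1.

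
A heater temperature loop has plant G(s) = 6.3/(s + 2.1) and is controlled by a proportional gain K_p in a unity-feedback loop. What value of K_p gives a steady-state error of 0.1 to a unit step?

K_p = 3

For a type-0 loop with proportional control, e_ss = 1/(1 + K_p·G(0)).
G(0) = 3. Require 1/(1 + K_p·3) = 0.1, so 1 + 3·K_p = 10.
K_p = (10 − 1)/3 = 3.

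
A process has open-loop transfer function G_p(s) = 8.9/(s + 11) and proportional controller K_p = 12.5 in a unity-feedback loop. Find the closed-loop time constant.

Closed-loop transfer function: T(s) = K_p·G_p(s)/(1 + K_p·G_p(s)) = 111.2/(s + 11 + 111.2) = 111.2/(s + 122.2).
Time constant τ = 1/122.2 = 0.00818 s.

τ = 0.00818 s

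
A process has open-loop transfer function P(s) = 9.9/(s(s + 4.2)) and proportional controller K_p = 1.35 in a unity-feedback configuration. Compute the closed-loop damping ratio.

ζ = 0.574

With unity feedback the closed-loop characteristic equation is s² + 4.2s + 1.35·9.9 = s² + 4.2s + 13.37 = 0.
Matching s² + 2ζω_n s + ω_n²: ω_n = √13.37 = 3.656 rad/s and 2ζω_n = 4.2, so ζ = 4.2/(2·3.656) = 0.574.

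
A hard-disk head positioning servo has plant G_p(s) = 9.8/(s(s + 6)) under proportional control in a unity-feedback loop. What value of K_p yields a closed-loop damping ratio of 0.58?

Closed-loop characteristic equation: s² + 6s + K_p·9.8 = 0.
So ω_n = √(9.8K_p) and 2ζω_n = 6, giving ζ = 6/(2√(9.8K_p)).
Setting ζ = 0.58: √(9.8K_p) = 6/(2·0.58) = 5.172, so K_p = 26.75/9.8 = 2.73.

K_p = 2.73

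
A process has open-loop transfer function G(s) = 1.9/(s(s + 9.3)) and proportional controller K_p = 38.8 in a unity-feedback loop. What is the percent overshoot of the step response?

Closed-loop characteristic equation: s² + 9.3s + 73.72 = 0, so ω_n = 8.586 rad/s and ζ = 9.3/(2·8.586) = 0.5416.
%OS = 100·exp(−πζ/√(1−ζ²)) = 100·exp(−π·0.5416/√0.7067) = 13.2%.

13.2%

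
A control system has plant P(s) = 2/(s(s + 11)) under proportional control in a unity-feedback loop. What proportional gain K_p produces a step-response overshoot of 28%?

From %OS = 100·exp(−πζ/√(1−ζ²)) = 28%, ζ = −ln(0.28)/√(π²+ln²(0.28)) = 0.3755.
Characteristic equation s² + 11s + 2K_p = 0 gives ζ = 11/(2√(2K_p)).
Setting ζ = 0.3755: √(2K_p) = 11/(2·0.3755) = 14.65, so K_p = 214.5/2 = 107.

K_p = 107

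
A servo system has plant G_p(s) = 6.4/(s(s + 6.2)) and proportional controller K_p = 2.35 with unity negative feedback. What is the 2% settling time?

The closed-loop denominator s² + 6.2s + 15.04 gives ω_n = √15.04 = 3.878 and ζ = 6.2/(2ω_n) = 0.7994.
2% settling time T_s ≈ 4/(ζω_n) = 4/3.1 = 1.29 s.

T_s ≈ 1.29 s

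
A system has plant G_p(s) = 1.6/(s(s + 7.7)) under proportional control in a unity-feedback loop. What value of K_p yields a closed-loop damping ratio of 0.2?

Closed-loop characteristic equation: s² + 7.7s + K_p·1.6 = 0.
So ω_n = √(1.6K_p) and 2ζω_n = 7.7, giving ζ = 7.7/(2√(1.6K_p)).
Setting ζ = 0.2: √(1.6K_p) = 7.7/(2·0.2) = 19.25, so K_p = 370.6/1.6 = 232.

K_p = 232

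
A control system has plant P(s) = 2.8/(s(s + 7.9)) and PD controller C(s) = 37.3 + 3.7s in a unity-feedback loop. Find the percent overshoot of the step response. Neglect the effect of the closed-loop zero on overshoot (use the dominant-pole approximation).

Forward path: (37.3 + 3.7s)·2.8/(s(s+7.9)). The closed-loop characteristic equation is s² + (7.9 + 2.8·3.7)s + 2.8·37.3 = 0.
That is s² + 18.26s + 104.4 = 0, so ω_n = 10.22 rad/s and ζ = 18.26/(2·10.22) = 0.8934.
%OS = 100·exp(−πζ/√(1−ζ²)) = 0.194%.

0.194%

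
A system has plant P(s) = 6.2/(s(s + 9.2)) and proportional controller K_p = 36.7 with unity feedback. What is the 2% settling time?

From 1 + K_pP(s) = 0: s² + 9.2s + 227.5 = 0 ⇒ ω_n = 15.08, ζ = 0.305.
2% settling time T_s ≈ 4/(ζω_n) = 4/4.6 = 0.87 s.

T_s ≈ 0.87 s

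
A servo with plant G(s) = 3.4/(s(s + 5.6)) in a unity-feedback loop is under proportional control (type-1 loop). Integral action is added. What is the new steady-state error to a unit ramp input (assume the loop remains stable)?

0

The integrator raises the loop to type 2, so K_v → ∞ and e_ss to a ramp is zero.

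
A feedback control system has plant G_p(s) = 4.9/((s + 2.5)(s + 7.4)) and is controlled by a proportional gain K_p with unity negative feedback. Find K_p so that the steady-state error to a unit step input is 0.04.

K_p = 90.6

The loop is type 0, so e_ss(step) = 1/(1 + K_pos) with K_pos = K_p·G_p(0).
G_p(0) = 0.2649. Require 1/(1 + K_p·0.2649) = 0.04, so 1 + 0.2649·K_p = 25.
K_p = (25 − 1)/0.2649 = 90.6.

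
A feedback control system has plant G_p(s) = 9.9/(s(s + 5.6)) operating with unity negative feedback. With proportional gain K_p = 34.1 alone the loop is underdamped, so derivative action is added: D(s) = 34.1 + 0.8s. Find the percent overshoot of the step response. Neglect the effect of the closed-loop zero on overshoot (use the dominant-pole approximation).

28.9%

Forward path: (34.1 + 0.8s)·9.9/(s(s+5.6)). The closed-loop characteristic equation is s² + (5.6 + 9.9·0.8)s + 9.9·34.1 = 0.
That is s² + 13.52s + 337.6 = 0, so ω_n = 18.37 rad/s and ζ = 13.52/(2·18.37) = 0.3679.
%OS = 100·exp(−πζ/√(1−ζ²)) = 28.9%.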